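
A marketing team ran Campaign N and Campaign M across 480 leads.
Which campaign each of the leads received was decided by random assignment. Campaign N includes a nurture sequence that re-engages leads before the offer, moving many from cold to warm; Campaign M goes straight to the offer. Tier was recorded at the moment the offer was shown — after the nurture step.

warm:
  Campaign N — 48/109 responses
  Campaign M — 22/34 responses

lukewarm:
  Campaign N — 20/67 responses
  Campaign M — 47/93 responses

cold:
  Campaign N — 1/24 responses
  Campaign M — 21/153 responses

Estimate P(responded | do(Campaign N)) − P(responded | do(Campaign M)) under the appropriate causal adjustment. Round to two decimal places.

Engagement tier lies on the pathway campaign → engagement tier → outcome, so adjusting for it blocks the indirect effect. For the total causal effect of campaign, use the unadjusted pooled rates.
The causal difference is the pooled difference: 0.345 − 0.321 = +0.024.

+0.02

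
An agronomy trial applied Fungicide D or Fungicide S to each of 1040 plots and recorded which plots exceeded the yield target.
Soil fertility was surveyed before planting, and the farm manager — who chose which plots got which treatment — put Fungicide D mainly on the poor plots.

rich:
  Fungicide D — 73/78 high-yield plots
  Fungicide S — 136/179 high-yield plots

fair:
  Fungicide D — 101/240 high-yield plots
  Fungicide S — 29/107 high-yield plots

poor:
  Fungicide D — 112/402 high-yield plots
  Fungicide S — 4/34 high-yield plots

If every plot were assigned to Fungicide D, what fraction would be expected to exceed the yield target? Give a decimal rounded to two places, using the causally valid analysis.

Soil fertility differs across fungicides for reasons unrelated to any effect of the fungicide itself, and it separately predicts the outcome — a classic confounder. We must compare within soil fertility levels.
Standardising Fungicide D to the population soil fertility mix: 0.247·73/78 + 0.334·101/240 + 0.419·112/402 = 0.488.

0.49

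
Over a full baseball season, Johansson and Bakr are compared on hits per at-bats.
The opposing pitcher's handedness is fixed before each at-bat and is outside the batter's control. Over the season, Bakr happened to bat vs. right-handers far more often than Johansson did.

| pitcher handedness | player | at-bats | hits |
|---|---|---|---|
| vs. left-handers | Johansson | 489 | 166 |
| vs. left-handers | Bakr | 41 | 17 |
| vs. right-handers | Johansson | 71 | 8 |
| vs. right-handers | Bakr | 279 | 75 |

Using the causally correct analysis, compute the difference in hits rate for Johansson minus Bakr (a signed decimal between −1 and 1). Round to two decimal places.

Pitcher handedness is set before the player has any effect — it is not caused by the player — and it independently drives the outcome. That makes it a confounder, so the causal comparison is within pitcher handedness levels.
Adjusting over the population distribution of pitcher handedness: 0.602·(0.339−0.415) + 0.398·(0.113−0.269) = -0.107.

-0.11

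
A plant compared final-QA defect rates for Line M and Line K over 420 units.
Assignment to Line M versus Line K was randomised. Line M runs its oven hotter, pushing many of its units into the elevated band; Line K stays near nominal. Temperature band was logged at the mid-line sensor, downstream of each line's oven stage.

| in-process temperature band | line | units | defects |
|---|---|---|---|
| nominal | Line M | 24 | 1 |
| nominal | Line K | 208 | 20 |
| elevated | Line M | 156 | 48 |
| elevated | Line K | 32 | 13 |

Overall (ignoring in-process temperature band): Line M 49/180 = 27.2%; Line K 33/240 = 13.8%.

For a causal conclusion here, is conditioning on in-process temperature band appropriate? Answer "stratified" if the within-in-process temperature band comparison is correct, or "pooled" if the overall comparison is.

pooled

Line M is lower inside every in-process temperature band stratum but Line K is lower in aggregate. Whether to stratify depends on how in-process temperature band relates to the line.
In-process temperature band lies on the pathway line → in-process temperature band → outcome, so adjusting for it blocks the indirect effect. For the total causal effect of line, use the unadjusted pooled rates.
Pooled: Line M 27.2% vs Line K 13.8%; Line K is lower overall.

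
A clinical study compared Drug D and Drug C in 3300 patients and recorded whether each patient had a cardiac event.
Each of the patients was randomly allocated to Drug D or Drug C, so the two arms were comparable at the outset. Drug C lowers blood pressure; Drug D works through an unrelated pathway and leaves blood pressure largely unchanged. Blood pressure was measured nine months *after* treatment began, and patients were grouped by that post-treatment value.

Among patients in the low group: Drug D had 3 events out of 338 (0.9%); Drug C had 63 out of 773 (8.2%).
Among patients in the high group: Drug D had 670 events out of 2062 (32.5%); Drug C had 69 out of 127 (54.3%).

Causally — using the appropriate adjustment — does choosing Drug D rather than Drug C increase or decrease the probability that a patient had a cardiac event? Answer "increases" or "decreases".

Within every blood pressure level Drug D has the lower rate, yet pooled Drug C does — Simpson's reversal.
Blood pressure is recorded after the drug and is itself shifted by it — it sits on the causal path from drug to outcome. Conditioning on a mediator would strip out part of the effect we want; the pooled comparison gives the total causal effect.
Pooled: Drug D 28.0% vs Drug C 14.7%; Drug C is lower overall.

increases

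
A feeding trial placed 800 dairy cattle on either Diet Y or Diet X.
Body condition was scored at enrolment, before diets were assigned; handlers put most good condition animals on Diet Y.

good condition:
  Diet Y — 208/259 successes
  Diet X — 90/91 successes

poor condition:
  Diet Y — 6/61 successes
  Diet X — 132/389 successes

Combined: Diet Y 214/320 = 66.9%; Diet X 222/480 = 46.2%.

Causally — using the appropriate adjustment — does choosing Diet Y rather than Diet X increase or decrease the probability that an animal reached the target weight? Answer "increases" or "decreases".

Nothing the diet does changes starting body condition; the imbalance is an allocation artefact. With starting body condition also predicting the outcome, the pooled figure is confounded, and the within-stratum comparison is the causal one.
Within each level — good condition: 80.3% vs 98.9%; poor condition: 9.8% vs 33.9% — Diet X is higher every time.

decreases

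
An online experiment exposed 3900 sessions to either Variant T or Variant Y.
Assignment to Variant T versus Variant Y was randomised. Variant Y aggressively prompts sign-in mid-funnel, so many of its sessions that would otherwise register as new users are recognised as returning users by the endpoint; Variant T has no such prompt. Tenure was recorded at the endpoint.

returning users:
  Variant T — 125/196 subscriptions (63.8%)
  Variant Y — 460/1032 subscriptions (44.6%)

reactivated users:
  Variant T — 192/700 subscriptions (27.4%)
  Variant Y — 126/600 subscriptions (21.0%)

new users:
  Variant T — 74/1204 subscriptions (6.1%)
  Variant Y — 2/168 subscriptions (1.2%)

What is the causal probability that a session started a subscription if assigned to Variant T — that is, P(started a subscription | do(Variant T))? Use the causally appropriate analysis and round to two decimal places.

0.19

Because the variant influences user tenure, user tenure is a post-treatment mediator, not a confounder. Stratifying on it would bias the estimate; the causal effect is the crude pooled difference.
So P(outcome | do(Variant T)) is just the pooled rate for Variant T: 391/2100 = 0.186.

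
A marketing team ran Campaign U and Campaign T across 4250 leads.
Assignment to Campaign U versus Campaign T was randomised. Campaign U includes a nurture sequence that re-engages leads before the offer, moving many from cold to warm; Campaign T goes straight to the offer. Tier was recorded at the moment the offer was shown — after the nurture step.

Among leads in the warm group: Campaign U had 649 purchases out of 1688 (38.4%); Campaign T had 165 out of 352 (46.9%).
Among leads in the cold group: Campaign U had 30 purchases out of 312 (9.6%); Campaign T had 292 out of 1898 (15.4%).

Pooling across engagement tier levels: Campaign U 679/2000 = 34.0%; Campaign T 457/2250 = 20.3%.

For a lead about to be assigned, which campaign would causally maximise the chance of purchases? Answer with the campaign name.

Campaign U

Because the campaign influences engagement tier, engagement tier is a post-treatment mediator, not a confounder. Stratifying on it would bias the estimate; the causal effect is the crude pooled difference.
Pooled: Campaign U 34.0% vs Campaign T 20.3%; Campaign U is higher overall.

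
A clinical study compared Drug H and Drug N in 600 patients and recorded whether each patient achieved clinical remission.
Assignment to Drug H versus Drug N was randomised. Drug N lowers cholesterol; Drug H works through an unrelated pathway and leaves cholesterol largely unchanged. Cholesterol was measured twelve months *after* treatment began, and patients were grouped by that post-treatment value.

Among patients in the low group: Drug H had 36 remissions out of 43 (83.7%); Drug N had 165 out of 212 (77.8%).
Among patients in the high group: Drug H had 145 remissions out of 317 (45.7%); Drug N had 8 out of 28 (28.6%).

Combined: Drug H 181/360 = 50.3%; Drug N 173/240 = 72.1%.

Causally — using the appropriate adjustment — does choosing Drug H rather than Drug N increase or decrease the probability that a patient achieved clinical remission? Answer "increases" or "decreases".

decreases

The distribution of cholesterol is itself part of what the drug does — it is an intermediate outcome. Holding it fixed would remove that part of the effect; the total effect is the pooled difference.
Pooled: Drug H 50.3% vs Drug N 72.1%; Drug N is higher overall.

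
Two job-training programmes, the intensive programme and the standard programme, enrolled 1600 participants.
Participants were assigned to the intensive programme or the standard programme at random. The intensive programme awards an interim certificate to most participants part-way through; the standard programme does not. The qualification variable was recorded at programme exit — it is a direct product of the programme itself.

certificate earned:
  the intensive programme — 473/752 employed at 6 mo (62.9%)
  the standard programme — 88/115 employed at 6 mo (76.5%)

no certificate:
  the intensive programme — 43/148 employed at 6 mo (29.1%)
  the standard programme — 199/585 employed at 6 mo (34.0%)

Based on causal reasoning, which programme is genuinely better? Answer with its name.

Within every qualification attained during the programme level the standard programme has the higher rate, yet pooled the intensive programme does — Simpson's reversal.
The distribution of qualification attained during the programme is itself part of what the programme does — it is an intermediate outcome. Holding it fixed would remove that part of the effect; the total effect is the pooled difference.
Pooled: the intensive programme 57.3% vs the standard programme 41.0%; the intensive programme is higher overall.

the intensive programme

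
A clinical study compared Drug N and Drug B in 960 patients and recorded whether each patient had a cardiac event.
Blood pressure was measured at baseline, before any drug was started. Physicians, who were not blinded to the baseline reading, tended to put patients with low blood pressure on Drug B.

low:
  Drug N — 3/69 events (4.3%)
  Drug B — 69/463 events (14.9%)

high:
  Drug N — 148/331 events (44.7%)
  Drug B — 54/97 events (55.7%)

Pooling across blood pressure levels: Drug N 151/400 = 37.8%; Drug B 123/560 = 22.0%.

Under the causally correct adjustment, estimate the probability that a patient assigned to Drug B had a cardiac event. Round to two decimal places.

Here blood pressure is a common cause — it drives both which drug a case falls under and the outcome. The crude comparison mixes populations; the stratum-specific rates are the causally relevant ones.
Standardising Drug B to the population blood pressure mix: 0.554·69/463 + 0.446·54/97 = 0.331.

0.33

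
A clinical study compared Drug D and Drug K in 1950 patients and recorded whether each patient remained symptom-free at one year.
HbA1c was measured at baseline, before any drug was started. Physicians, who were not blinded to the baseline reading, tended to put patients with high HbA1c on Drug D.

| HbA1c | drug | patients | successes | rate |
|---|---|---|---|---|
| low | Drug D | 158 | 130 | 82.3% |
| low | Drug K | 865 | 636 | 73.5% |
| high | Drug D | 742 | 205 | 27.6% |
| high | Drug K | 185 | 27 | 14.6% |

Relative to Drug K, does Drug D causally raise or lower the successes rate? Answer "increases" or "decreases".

The stratified and pooled comparisons disagree (Drug D wins within each HbA1c; Drug K wins overall), so the answer turns on the causal role of HbA1c.
HbA1c satisfies the back-door criterion: it is not a descendant of the drug, and it blocks the spurious path from drug to outcome. Adjusting for it (i.e., using the within-HbA1c rates) gives the causal effect.
Within each level — low: 82.3% vs 73.5%; high: 27.6% vs 14.6% — Drug D is higher every time.

increases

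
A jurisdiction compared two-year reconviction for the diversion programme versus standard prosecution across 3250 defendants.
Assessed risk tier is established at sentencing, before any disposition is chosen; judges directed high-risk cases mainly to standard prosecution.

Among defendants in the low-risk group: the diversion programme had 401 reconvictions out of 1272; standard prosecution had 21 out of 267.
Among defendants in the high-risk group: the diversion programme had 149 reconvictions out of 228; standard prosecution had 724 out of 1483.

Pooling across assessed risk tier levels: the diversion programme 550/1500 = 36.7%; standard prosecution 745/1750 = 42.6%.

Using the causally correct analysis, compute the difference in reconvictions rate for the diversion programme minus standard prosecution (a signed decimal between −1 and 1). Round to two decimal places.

Within every assessed risk tier level standard prosecution has the lower rate, yet pooled the diversion programme does — Simpson's reversal.
Assessed risk tier is set before the disposition has any effect — it is not caused by the disposition — and it independently drives the outcome. That makes it a confounder, so the causal comparison is within assessed risk tier levels.
Adjusting over the population distribution of assessed risk tier: 0.474·(0.315−0.079) + 0.526·(0.654−0.488) = +0.199.

+0.20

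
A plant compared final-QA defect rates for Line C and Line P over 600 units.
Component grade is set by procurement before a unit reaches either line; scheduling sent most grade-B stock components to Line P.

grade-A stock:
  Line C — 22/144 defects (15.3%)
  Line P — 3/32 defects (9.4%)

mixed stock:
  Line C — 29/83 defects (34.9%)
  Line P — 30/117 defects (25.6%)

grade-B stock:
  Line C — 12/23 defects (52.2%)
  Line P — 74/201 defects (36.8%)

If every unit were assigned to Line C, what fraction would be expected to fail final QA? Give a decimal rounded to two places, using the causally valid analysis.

The component grade-specific comparison favours Line P throughout, but the pooled figures favour Line C. The question is whether to condition on component grade.
Component grade differs across lines for reasons unrelated to any effect of the line itself, and it separately predicts the outcome — a classic confounder. We must compare within component grade levels.
Standardising Line C to the population component grade mix: 0.293·22/144 + 0.333·29/83 + 0.373·12/23 = 0.356.

0.36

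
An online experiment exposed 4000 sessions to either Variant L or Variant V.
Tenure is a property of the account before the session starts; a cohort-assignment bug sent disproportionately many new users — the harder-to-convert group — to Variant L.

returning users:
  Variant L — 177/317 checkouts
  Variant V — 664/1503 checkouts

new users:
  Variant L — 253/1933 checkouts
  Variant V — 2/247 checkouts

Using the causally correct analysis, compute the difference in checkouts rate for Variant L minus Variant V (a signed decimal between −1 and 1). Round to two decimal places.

Nothing the variant does changes user tenure; the imbalance is an allocation artefact. With user tenure also predicting the outcome, the pooled figure is confounded, and the within-stratum comparison is the causal one.
Adjusting over the population distribution of user tenure: 0.455·(0.558−0.442) + 0.545·(0.131−0.008) = +0.120.

+0.12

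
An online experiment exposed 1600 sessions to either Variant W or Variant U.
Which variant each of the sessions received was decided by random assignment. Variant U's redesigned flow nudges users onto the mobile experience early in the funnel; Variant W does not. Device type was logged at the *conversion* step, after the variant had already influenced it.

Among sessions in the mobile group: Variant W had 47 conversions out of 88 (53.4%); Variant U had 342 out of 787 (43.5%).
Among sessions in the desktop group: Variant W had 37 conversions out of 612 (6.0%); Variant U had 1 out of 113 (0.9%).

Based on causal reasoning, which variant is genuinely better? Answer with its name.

Variant U

Within every device type level Variant W has the higher rate, yet pooled Variant U does — Simpson's reversal.
Device type is downstream of the variant. One should not condition on a consequence of treatment, so the overall rates are the right comparison.
Pooled: Variant W 12.0% vs Variant U 38.1%; Variant U is higher overall.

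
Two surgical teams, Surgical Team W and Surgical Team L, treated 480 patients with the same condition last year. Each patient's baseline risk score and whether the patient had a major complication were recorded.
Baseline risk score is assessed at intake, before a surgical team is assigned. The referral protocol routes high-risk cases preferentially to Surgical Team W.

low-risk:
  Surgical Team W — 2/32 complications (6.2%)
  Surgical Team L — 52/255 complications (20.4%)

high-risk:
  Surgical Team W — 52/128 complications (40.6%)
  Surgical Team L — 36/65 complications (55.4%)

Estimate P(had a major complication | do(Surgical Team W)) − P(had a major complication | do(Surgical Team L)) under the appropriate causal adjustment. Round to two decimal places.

Baseline risk score is set before the surgical team has any effect — it is not caused by the surgical team — and it independently drives the outcome. That makes it a confounder, so the causal comparison is within baseline risk score levels.
Adjusting over the population distribution of baseline risk score: 0.598·(0.062−0.204) + 0.402·(0.406−0.554) = -0.144.

-0.14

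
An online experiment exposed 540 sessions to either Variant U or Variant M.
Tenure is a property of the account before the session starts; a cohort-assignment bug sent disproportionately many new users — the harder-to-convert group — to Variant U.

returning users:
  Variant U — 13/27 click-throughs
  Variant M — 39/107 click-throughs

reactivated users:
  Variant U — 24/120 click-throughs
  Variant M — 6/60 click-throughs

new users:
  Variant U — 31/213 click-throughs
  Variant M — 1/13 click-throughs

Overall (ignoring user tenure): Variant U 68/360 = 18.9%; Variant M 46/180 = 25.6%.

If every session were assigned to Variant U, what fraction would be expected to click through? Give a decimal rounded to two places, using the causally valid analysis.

0.25

The imbalance in user tenure arose from how sessions were allocated, not from anything the variant did; and user tenure independently affects the outcome. The pooled gap is confounded — condition on user tenure.
Standardising Variant U to the population user tenure mix: 0.248·13/27 + 0.333·24/120 + 0.419·31/213 = 0.247.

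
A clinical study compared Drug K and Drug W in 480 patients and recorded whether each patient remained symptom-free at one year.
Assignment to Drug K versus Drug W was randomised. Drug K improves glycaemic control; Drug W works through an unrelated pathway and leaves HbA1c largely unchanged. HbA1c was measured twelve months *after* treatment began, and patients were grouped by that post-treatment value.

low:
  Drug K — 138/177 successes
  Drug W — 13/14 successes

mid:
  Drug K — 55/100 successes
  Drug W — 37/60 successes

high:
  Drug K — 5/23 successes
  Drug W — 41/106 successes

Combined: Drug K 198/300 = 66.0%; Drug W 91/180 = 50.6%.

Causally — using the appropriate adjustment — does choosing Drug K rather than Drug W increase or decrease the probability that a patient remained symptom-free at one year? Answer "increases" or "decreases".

increases

Within every HbA1c level Drug W has the higher rate, yet pooled Drug K does — Simpson's reversal.
The distribution of HbA1c is itself part of what the drug does — it is an intermediate outcome. Holding it fixed would remove that part of the effect; the total effect is the pooled difference.
Pooled: Drug K 66.0% vs Drug W 50.6%; Drug K is higher overall.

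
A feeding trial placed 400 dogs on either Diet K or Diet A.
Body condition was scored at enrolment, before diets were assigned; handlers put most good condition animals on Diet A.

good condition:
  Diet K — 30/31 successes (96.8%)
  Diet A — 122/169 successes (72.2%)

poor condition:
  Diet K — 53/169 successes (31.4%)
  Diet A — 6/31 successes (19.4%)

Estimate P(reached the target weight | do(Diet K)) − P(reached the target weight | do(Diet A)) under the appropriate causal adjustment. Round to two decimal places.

Within every starting body condition level Diet K has the higher rate, yet pooled Diet A does — Simpson's reversal.
Starting body condition is set before the diet has any effect — it is not caused by the diet — and it independently drives the outcome. That makes it a confounder, so the causal comparison is within starting body condition levels.
Adjusting over the population distribution of starting body condition: 0.500·(0.968−0.722) + 0.500·(0.314−0.194) = +0.183.

+0.18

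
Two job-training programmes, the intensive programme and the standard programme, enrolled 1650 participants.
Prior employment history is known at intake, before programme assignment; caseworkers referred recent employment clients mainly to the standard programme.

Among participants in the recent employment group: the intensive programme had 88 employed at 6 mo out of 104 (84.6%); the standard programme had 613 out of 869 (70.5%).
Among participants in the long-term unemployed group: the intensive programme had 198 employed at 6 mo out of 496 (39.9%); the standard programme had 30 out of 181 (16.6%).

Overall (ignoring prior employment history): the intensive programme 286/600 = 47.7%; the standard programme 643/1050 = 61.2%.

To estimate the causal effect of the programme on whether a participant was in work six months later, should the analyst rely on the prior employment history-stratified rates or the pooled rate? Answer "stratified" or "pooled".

stratified

The prior employment history-specific comparison favours the intensive programme throughout, but the pooled figures favour the standard programme. The question is whether to condition on prior employment history.
Here prior employment history is a common cause — it drives both which programme a case falls under and the outcome. The crude comparison mixes populations; the stratum-specific rates are the causally relevant ones.
Within each level — recent employment: 84.6% vs 70.5%; long-term unemployed: 39.9% vs 16.6% — the intensive programme is higher every time.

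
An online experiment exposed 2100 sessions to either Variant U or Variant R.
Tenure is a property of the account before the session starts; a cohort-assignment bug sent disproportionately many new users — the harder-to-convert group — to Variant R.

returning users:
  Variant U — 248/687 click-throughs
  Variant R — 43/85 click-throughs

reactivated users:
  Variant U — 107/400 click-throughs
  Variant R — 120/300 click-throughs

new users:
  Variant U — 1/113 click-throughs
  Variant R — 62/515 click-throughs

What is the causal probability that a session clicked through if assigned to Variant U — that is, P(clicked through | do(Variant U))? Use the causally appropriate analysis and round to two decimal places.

0.22

The user tenure-specific comparison favours Variant R throughout, but the pooled figures favour Variant U. The question is whether to condition on user tenure.
User tenure is set before the variant has any effect — it is not caused by the variant — and it independently drives the outcome. That makes it a confounder, so the causal comparison is within user tenure levels.
Standardising Variant U to the population user tenure mix: 0.368·248/687 + 0.333·107/400 + 0.299·1/113 = 0.225.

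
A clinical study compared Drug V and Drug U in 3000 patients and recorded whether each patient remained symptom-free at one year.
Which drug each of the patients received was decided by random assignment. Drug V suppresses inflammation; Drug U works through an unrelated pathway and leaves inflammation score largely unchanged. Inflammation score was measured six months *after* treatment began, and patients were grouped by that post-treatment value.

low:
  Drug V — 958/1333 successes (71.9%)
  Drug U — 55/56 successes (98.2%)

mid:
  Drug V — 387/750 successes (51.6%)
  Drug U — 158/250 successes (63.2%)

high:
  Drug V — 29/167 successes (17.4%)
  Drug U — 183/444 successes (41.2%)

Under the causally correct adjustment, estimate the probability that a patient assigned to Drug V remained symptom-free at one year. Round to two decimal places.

0.61

The stratified and pooled comparisons disagree (Drug U wins within each inflammation score; Drug V wins overall), so the answer turns on the causal role of inflammation score.
Inflammation score lies on the pathway drug → inflammation score → outcome, so adjusting for it blocks the indirect effect. For the total causal effect of drug, use the unadjusted pooled rates.
So P(outcome | do(Drug V)) is just the pooled rate for Drug V: 1374/2250 = 0.611.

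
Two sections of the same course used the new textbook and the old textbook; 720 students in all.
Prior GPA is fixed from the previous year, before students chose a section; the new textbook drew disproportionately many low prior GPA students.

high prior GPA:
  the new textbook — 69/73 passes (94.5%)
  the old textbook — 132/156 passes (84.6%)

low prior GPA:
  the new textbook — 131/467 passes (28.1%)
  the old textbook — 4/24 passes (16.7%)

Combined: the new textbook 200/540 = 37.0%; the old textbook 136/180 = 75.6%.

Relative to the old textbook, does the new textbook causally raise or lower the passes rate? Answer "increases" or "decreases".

increases

The imbalance in prior GPA band arose from how students were allocated, not from anything the teaching method did; and prior GPA band independently affects the outcome. The pooled gap is confounded — condition on prior GPA band.
Within each level — high prior GPA: 94.5% vs 84.6%; low prior GPA: 28.1% vs 16.7% — the new textbook is higher every time.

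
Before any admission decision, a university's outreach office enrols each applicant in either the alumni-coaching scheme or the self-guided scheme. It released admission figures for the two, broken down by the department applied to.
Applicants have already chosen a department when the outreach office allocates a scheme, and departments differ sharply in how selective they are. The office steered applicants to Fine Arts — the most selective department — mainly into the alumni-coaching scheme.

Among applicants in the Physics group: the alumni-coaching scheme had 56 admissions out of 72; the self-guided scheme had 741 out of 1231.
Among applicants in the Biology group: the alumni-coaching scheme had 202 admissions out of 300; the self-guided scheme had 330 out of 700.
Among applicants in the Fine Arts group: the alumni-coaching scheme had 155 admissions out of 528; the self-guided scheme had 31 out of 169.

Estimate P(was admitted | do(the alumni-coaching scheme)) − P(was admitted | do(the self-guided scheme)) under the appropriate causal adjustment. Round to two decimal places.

+0.17

The department-specific comparison favours the alumni-coaching scheme throughout, but the pooled figures favour the self-guided scheme. The question is whether to condition on department.
The imbalance in department arose from how applicants were allocated, not from anything the outreach scheme did; and department independently affects the outcome. The pooled gap is confounded — condition on department.
Adjusting over the population distribution of department: 0.434·(0.778−0.602) + 0.333·(0.673−0.471) + 0.232·(0.294−0.183) = +0.169.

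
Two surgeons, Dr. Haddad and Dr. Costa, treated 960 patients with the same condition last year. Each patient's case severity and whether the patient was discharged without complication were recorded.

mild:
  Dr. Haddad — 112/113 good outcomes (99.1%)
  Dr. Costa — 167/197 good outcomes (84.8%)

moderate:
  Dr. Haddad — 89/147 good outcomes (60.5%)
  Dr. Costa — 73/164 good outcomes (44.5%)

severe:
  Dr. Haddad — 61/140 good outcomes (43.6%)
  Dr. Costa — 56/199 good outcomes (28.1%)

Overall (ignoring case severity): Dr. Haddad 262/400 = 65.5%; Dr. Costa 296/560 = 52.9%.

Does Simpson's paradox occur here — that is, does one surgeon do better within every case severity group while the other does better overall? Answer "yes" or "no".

no

Within each case severity level (mild 99.1% vs 84.8%; moderate 60.5% vs 44.5%; severe 43.6% vs 28.1%), Dr. Haddad has the higher rate every time. Pooled: 65.5% vs 52.9% — Dr. Haddad has the higher rate overall. They agree.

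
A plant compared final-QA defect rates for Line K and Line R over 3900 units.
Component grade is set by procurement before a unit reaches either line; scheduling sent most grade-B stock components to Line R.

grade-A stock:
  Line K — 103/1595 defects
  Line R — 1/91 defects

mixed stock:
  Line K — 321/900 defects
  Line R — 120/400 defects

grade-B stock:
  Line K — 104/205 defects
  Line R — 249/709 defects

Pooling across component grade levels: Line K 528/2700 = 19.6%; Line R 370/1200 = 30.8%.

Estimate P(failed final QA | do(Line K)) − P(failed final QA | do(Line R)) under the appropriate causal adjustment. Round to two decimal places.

+0.08

Line R is lower inside every component grade stratum but Line K is lower in aggregate. Whether to stratify depends on how component grade relates to the line.
Component grade satisfies the back-door criterion: it is not a descendant of the line, and it blocks the spurious path from line to outcome. Adjusting for it (i.e., using the within-component grade rates) gives the causal effect.
Adjusting over the population distribution of component grade: 0.432·(0.065−0.011) + 0.333·(0.357−0.300) + 0.234·(0.507−0.351) = +0.079.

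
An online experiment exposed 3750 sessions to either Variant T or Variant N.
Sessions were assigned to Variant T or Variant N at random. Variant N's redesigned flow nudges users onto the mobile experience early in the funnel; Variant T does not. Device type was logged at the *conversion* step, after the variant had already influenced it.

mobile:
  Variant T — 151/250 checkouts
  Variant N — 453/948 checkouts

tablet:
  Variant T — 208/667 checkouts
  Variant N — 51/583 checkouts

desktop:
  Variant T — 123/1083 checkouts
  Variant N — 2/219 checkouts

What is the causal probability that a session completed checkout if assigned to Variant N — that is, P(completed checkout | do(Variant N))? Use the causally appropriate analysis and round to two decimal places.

The stratified and pooled comparisons disagree (Variant T wins within each device type; Variant N wins overall), so the answer turns on the causal role of device type.
Device type is recorded after the variant and is itself shifted by it — it sits on the causal path from variant to outcome. Conditioning on a mediator would strip out part of the effect we want; the pooled comparison gives the total causal effect.
So P(outcome | do(Variant N)) is just the pooled rate for Variant N: 506/1750 = 0.289.

0.29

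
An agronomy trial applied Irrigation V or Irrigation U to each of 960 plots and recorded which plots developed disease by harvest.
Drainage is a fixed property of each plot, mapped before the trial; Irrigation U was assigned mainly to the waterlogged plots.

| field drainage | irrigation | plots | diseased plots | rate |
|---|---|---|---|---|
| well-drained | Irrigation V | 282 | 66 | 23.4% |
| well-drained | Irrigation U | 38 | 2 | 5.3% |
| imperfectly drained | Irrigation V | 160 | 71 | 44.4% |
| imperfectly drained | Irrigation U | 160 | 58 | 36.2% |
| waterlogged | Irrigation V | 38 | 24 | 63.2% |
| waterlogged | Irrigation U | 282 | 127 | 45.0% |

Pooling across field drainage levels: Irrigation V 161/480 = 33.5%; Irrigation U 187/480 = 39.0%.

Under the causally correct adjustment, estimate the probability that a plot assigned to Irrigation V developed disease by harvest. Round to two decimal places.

Within every field drainage level Irrigation U has the lower rate, yet pooled Irrigation V does — Simpson's reversal.
Here field drainage is a common cause — it drives both which irrigation a case falls under and the outcome. The crude comparison mixes populations; the stratum-specific rates are the causally relevant ones.
Standardising Irrigation V to the population field drainage mix: 0.333·66/282 + 0.333·71/160 + 0.333·24/38 = 0.436.

0.44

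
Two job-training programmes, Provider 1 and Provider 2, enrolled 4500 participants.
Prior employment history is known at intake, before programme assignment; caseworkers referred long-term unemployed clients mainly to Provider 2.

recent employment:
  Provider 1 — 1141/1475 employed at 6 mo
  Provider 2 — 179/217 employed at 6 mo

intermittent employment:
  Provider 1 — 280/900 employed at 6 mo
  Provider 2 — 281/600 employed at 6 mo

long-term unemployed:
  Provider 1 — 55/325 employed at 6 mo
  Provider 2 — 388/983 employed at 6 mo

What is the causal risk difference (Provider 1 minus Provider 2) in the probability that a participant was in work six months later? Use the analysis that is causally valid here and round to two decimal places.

Within every prior employment history level Provider 2 has the higher rate, yet pooled Provider 1 does — Simpson's reversal.
Since prior employment history is a pre-existing factor (not a product of the programme) and it affects the outcome on its own, it is a confounder. The stratified rates, not the pooled rate, identify the causal effect.
Adjusting over the population distribution of prior employment history: 0.376·(0.774−0.825) + 0.333·(0.311−0.468) + 0.291·(0.169−0.395) = -0.137.

-0.14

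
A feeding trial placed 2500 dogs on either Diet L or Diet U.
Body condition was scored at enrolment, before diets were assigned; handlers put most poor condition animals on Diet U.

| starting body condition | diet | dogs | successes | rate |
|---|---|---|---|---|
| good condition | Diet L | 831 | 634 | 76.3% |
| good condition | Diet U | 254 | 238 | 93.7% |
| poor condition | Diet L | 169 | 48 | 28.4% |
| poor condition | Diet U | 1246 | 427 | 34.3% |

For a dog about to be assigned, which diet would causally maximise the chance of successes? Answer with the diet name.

Diet U

The starting body condition-specific comparison favours Diet U throughout, but the pooled figures favour Diet L. The question is whether to condition on starting body condition.
The imbalance in starting body condition arose from how dogs were allocated, not from anything the diet did; and starting body condition independently affects the outcome. The pooled gap is confounded — condition on starting body condition.
Within each level — good condition: 76.3% vs 93.7%; poor condition: 28.4% vs 34.3% — Diet U is higher every time.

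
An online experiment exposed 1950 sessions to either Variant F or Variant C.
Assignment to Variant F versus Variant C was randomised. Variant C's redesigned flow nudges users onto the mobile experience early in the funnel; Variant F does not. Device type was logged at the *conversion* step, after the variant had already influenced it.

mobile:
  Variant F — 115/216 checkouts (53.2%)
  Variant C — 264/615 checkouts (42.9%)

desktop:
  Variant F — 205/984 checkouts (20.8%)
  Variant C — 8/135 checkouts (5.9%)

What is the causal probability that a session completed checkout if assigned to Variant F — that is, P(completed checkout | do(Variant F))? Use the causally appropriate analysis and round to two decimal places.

Device type lies on the pathway variant → device type → outcome, so adjusting for it blocks the indirect effect. For the total causal effect of variant, use the unadjusted pooled rates.
So P(outcome | do(Variant F)) is just the pooled rate for Variant F: 320/1200 = 0.267.

0.27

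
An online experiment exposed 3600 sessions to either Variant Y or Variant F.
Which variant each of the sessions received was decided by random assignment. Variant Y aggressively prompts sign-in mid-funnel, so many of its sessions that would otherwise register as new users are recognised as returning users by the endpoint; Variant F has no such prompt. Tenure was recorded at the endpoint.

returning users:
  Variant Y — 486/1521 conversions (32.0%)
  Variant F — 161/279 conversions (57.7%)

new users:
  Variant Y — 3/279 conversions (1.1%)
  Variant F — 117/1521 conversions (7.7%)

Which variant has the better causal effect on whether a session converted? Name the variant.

Variant Y

User tenure is downstream of the variant. One should not condition on a consequence of treatment, so the overall rates are the right comparison.
Pooled: Variant Y 27.2% vs Variant F 15.4%; Variant Y is higher overall.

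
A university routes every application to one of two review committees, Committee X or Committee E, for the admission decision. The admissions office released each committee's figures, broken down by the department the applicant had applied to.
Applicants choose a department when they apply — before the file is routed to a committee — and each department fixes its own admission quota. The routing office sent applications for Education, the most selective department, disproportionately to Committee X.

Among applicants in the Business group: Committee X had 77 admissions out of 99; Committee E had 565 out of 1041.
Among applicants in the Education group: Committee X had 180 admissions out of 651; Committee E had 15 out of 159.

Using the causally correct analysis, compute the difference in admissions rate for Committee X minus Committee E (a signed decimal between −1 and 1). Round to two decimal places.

+0.21

Nothing the review committee does changes department; the imbalance is an allocation artefact. With department also predicting the outcome, the pooled figure is confounded, and the within-stratum comparison is the causal one.
Adjusting over the population distribution of department: 0.585·(0.778−0.543) + 0.415·(0.276−0.094) = +0.213.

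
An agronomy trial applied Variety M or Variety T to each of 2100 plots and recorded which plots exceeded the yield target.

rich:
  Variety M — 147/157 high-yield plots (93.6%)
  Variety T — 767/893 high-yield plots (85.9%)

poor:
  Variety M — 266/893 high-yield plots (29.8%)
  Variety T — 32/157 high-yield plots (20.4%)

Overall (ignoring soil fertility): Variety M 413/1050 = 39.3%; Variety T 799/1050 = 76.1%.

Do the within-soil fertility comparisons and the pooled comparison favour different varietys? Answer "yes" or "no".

Within each soil fertility level (rich 93.6% vs 85.9%; poor 29.8% vs 20.4%), Variety M has the higher rate every time. Pooled: 39.3% vs 76.1% — Variety T has the higher rate overall. The two comparisons disagree.

yes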